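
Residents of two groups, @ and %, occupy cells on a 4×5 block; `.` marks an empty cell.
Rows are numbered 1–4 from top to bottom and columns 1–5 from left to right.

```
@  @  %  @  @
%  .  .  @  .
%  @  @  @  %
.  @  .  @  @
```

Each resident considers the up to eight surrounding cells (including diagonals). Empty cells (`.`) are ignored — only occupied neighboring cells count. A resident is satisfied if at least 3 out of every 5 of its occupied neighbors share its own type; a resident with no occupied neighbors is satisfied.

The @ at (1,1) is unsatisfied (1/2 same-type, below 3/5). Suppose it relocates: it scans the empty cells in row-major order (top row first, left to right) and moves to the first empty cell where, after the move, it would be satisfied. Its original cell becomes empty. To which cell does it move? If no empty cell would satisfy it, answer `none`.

Vacating (1,1). Empty cells in order:
  (2,2): 3/6 same-type → still unsatisfied.
  (2,3): 6/7 same-type → satisfied — stop here.

(2,3)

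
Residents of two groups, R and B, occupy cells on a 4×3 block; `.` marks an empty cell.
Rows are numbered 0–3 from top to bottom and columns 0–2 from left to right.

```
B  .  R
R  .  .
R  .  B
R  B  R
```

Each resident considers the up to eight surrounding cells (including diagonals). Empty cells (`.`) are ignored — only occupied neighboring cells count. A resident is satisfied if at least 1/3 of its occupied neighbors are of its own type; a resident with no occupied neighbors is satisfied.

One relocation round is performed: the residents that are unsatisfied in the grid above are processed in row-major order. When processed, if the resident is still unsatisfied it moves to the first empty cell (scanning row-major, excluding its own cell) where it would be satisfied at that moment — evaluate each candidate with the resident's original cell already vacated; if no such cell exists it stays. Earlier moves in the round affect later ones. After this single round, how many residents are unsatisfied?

2

Initially unsatisfied (in order): (0,0), (3,1), (3,2).
  (0,0) → (1,2).
  (3,1) → (0,1).
  (3,2) → (0,0).
Resulting grid:
R B R
R . B
R . B
R . .
Unsatisfied now: (0,1), (0,2).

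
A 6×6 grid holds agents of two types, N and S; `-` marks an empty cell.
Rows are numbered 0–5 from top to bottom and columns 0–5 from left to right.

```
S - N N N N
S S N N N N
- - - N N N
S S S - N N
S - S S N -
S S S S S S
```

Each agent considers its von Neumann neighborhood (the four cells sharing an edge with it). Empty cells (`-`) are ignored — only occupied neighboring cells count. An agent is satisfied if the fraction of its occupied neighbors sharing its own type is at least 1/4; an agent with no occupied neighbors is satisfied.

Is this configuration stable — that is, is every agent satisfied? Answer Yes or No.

Yes

(0,0)S 1/1 satisfied
(0,2)N 2/2 satisfied
(0,3)N 3/3 satisfied
(0,4)N 3/3 satisfied
(0,5)N 2/2 satisfied
(1,0)S 2/2 satisfied
(1,1)S 1/2 satisfied
(1,2)N 2/3 satisfied
(1,3)N 4/4 satisfied
(1,4)N 4/4 satisfied
(1,5)N 3/3 satisfied
(2,3)N 2/2 satisfied
(2,4)N 4/4 satisfied
(2,5)N 3/3 satisfied
(3,0)S 2/2 satisfied
(3,1)S 2/2 satisfied
(3,2)S 2/2 satisfied
(3,4)N 3/3 satisfied
(3,5)N 2/2 satisfied
(4,0)S 2/2 satisfied
(4,2)S 3/3 satisfied
(4,3)S 2/3 satisfied
(4,4)N 1/3 satisfied
(5,0)S 2/2 satisfied
(5,1)S 2/2 satisfied
(5,2)S 3/3 satisfied
(5,3)S 3/3 satisfied
(5,4)S 2/3 satisfied
(5,5)S 1/1 satisfied
All meet the threshold, so the configuration is stable.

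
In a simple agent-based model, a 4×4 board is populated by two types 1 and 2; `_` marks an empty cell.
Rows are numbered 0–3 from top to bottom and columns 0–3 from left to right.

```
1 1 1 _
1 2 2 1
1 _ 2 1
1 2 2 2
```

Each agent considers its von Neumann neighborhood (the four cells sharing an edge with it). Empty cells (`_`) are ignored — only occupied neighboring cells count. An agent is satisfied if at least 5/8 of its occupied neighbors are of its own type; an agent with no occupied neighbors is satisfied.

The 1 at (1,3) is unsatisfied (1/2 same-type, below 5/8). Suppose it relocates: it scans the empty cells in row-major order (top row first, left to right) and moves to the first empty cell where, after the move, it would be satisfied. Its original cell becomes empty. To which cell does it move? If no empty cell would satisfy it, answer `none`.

(0,3)

Vacating (1,3). Empty cells in order:
  (0,3): 1/1 same-type → satisfied — stop here.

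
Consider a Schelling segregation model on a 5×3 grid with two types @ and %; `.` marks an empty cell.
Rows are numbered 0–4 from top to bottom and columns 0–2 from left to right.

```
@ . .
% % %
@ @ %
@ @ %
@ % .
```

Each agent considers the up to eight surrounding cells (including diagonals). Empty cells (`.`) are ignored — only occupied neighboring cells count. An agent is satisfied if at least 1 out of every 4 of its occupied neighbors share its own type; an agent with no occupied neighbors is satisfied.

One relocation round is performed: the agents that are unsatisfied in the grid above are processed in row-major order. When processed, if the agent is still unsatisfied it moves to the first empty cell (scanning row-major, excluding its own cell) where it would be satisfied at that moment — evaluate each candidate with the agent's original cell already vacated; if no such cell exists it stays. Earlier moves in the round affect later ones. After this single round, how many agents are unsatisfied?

1

Initially unsatisfied (in order): (0,0).
  (0,0) → (4,2).
Resulting grid:
. . .
% % %
@ @ %
@ @ %
@ % @
Unsatisfied now: (4,1).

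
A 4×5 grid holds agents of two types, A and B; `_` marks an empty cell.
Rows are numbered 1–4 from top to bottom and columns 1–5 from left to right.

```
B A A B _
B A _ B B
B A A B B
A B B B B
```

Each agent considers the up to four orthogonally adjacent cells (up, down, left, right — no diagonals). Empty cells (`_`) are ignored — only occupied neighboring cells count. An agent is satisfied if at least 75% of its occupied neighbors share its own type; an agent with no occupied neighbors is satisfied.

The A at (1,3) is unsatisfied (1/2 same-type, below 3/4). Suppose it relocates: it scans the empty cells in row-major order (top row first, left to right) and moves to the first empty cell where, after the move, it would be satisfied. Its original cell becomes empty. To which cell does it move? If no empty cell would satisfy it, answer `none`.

Vacating (1,3). Empty cells in order:
  (1,5): 0/2 same-type → still unsatisfied.
  (2,3): 2/3 same-type → still unsatisfied.

none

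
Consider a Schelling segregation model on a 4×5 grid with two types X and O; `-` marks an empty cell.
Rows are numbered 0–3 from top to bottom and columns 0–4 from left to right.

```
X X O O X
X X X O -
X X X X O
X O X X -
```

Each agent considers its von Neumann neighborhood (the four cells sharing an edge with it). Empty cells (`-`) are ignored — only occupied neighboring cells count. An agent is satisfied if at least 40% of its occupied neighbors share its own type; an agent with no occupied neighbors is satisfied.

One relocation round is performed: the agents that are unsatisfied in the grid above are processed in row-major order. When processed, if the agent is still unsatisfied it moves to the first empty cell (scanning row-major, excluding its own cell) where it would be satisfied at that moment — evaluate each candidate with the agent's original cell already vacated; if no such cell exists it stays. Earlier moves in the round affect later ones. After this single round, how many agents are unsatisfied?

Initially unsatisfied (in order): (0,2), (0,4), (1,3), (2,4), (3,1).
  (0,2) → (1,4).
  (0,4) → (0,2).
  (1,3): now satisfied by earlier moves; stays.
  (2,4): now satisfied by earlier moves; stays.
  (3,1) → (0,4).
Resulting grid:
X X X O O
X X X O O
X X X X O
X - X X -
All satisfied now.

0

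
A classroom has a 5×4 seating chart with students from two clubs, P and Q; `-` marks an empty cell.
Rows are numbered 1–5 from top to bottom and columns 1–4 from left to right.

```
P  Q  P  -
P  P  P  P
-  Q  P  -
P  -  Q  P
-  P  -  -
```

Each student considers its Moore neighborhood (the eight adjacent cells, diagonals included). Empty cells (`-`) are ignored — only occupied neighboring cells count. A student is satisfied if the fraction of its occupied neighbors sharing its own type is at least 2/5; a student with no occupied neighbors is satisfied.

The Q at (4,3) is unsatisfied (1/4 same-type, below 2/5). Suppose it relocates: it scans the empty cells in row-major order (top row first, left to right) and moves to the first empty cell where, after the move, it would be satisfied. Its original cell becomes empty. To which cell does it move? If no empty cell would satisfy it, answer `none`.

none

Vacating (4,3). Empty cells in order:
  (1,4): 0/3 same-type → still unsatisfied.
  (3,1): 1/4 same-type → still unsatisfied.
  (3,4): 0/4 same-type → still unsatisfied.
  (4,2): 1/4 same-type → still unsatisfied.
  (5,1): 0/2 same-type → still unsatisfied.
  (5,3): 0/2 same-type → still unsatisfied.
  (5,4): 0/1 same-type → still unsatisfied.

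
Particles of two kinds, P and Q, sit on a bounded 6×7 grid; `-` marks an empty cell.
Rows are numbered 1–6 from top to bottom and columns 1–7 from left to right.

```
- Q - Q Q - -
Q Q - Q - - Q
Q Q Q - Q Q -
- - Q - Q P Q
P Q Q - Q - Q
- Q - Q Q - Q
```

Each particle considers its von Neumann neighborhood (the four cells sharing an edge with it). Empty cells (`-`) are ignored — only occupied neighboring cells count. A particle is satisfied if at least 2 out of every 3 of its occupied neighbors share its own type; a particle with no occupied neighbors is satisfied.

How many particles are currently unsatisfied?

Row 1: (1,2)Q 1/1 ✓ · (1,4)Q 2/2 ✓ · (1,5)Q 1/1 ✓
Row 2: (2,1)Q 2/2 ✓ · (2,2)Q 3/3 ✓ · (2,4)Q 1/1 ✓ · (2,7)Q 0/0 ✓
Row 3: (3,1)Q 2/2 ✓ · (3,2)Q 3/3 ✓ · (3,3)Q 2/2 ✓ · (3,5)Q 2/2 ✓ · (3,6)Q 1/2 ✗
Row 4: (4,3)Q 2/2 ✓ · (4,5)Q 2/3 ✓ · (4,6)P 0/3 ✗ · (4,7)Q 1/2 ✗
Row 5: (5,1)P 0/1 ✗ · (5,2)Q 2/3 ✓ · (5,3)Q 2/2 ✓ · (5,5)Q 2/2 ✓ · (5,7)Q 2/2 ✓
Row 6: (6,2)Q 1/1 ✓ · (6,4)Q 1/1 ✓ · (6,5)Q 2/2 ✓ · (6,7)Q 1/1 ✓
Unsatisfied: (3,6), (4,6), (4,7), (5,1) — 4 in total.

4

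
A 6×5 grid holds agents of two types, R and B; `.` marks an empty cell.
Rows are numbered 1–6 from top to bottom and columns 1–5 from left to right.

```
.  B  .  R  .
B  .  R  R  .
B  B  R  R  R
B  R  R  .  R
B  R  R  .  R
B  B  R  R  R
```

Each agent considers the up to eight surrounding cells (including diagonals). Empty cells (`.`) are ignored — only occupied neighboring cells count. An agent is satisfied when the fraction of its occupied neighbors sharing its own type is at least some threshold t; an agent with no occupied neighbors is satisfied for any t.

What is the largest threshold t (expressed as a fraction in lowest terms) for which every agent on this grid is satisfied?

2/5

(1,2)B 1/2
(1,4)R 2/2
(2,1)B 3/3
(2,3)R 4/6
(2,4)R 5/5
(3,1)B 3/4
(3,2)B 3/7
(3,3)R 5/6
(3,4)R 6/6
(3,5)R 3/3
(4,1)B 3/5
(4,2)R 4/8
(4,3)R 5/6
(4,5)R 3/3
(5,1)B 3/5
(5,2)R 4/8
(5,3)R 5/6
(5,5)R 3/3
(6,1)B 2/3
(6,2)B 2/5
(6,3)R 3/4
(6,4)R 4/4
(6,5)R 2/2
The smallest same-type fraction is 2/5 at (6,2), which reduces to 2/5. Any threshold above that leaves this agent unsatisfied.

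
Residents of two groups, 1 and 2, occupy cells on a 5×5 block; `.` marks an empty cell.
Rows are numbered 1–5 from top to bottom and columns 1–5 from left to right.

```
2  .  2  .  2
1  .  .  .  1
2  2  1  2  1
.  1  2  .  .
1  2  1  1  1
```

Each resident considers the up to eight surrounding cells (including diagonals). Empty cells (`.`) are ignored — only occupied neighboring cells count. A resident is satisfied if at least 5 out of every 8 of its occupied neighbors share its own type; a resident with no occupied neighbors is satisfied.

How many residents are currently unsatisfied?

Row 1: (1,1)2 0/1 ✗ · (1,3)2 0/0 ✓ · (1,5)2 0/1 ✗
Row 2: (2,1)1 0/3 ✗ · (2,5)1 1/3 ✗
Row 3: (3,1)2 1/3 ✗ · (3,2)2 2/5 ✗ · (3,3)1 1/4 ✗ · (3,4)2 1/4 ✗ · (3,5)1 1/2 ✗
Row 4: (4,2)1 3/7 ✗ · (4,3)2 3/7 ✗
Row 5: (5,1)1 1/2 ✗ · (5,2)2 1/4 ✗ · (5,3)1 2/4 ✗ · (5,4)1 2/3 ✓ · (5,5)1 1/1 ✓
Unsatisfied: (1,1), (1,5), (2,1), (2,5), (3,1), (3,2), (3,3), (3,4), (3,5), (4,2), (4,3), (5,1), (5,2), (5,3) — 14 in total.

14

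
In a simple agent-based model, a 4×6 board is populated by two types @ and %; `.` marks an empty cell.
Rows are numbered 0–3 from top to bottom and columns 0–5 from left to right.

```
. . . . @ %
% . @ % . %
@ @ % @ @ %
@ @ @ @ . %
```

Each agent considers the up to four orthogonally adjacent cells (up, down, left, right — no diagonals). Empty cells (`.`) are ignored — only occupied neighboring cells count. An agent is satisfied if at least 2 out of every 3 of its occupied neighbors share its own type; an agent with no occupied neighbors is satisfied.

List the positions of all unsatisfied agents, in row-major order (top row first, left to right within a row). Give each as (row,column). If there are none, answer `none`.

(0,4)@ 0/1 ✗
(0,5)% 1/2 ✗
(1,0)% 0/1 ✗
(1,2)@ 0/2 ✗
(1,3)% 0/2 ✗
(1,5)% 2/2 ✓
(2,0)@ 2/3 ✓
(2,1)@ 2/3 ✓
(2,2)% 0/4 ✗
(2,3)@ 2/4 ✗
(2,4)@ 1/2 ✗
(2,5)% 2/3 ✓
(3,0)@ 2/2 ✓
(3,1)@ 3/3 ✓
(3,2)@ 2/3 ✓
(3,3)@ 2/2 ✓
(3,5)% 1/1 ✓

(0,4), (0,5), (1,0), (1,2), (1,3), (2,2), (2,3), (2,4)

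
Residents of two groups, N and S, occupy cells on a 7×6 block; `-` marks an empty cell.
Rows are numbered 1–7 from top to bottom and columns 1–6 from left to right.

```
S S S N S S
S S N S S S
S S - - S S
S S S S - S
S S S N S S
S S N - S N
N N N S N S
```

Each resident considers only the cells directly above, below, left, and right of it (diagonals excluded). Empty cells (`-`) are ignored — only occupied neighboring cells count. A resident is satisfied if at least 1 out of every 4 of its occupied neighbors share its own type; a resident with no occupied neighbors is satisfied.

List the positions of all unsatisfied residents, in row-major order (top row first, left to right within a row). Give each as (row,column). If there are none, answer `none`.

(1,1)S 2/2 ✓
(1,2)S 3/3 ✓
(1,3)S 1/3 ✓
(1,4)N 0/3 ✗
(1,5)S 2/3 ✓
(1,6)S 2/2 ✓
(2,1)S 3/3 ✓
(2,2)S 3/4 ✓
(2,3)N 0/3 ✗
(2,4)S 1/3 ✓
(2,5)S 4/4 ✓
(2,6)S 3/3 ✓
(3,1)S 3/3 ✓
(3,2)S 3/3 ✓
(3,5)S 2/2 ✓
(3,6)S 3/3 ✓
(4,1)S 3/3 ✓
(4,2)S 4/4 ✓
(4,3)S 3/3 ✓
(4,4)S 1/2 ✓
(4,6)S 2/2 ✓
(5,1)S 3/3 ✓
(5,2)S 4/4 ✓
(5,3)S 2/4 ✓
(5,4)N 0/3 ✗
(5,5)S 2/3 ✓
(5,6)S 2/3 ✓
(6,1)S 2/3 ✓
(6,2)S 2/4 ✓
(6,3)N 1/3 ✓
(6,5)S 1/3 ✓
(6,6)N 0/3 ✗
(7,1)N 1/2 ✓
(7,2)N 2/3 ✓
(7,3)N 2/3 ✓
(7,4)S 0/2 ✗
(7,5)N 0/3 ✗
(7,6)S 0/2 ✗

(1,4), (2,3), (5,4), (6,6), (7,4), (7,5), (7,6)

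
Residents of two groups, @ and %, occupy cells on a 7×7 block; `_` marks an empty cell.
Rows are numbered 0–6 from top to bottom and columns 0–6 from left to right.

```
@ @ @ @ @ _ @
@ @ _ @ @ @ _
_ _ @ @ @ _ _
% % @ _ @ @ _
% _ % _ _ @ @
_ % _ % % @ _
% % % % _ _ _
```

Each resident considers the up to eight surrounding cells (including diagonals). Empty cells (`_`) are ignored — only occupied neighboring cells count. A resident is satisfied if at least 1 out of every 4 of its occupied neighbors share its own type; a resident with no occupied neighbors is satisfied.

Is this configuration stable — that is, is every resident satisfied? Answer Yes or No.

Row 0: (0,0)@ 3/3 ok · (0,1)@ 4/4 ok · (0,2)@ 4/4 ok · (0,3)@ 4/4 ok · (0,4)@ 4/4 ok · (0,6)@ 1/1 ok
Row 1: (1,0)@ 3/3 ok · (1,1)@ 5/5 ok · (1,3)@ 7/7 ok · (1,4)@ 6/6 ok · (1,5)@ 4/4 ok
Row 2: (2,2)@ 4/5 ok · (2,3)@ 6/6 ok · (2,4)@ 6/6 ok
Row 3: (3,0)% 2/2 ok · (3,1)% 3/5 ok · (3,2)@ 2/4 ok · (3,4)@ 4/4 ok · (3,5)@ 4/4 ok
Row 4: (4,0)% 3/3 ok · (4,2)% 3/4 ok · (4,5)@ 4/5 ok · (4,6)@ 3/3 ok
Row 5: (5,1)% 5/5 ok · (5,3)% 4/4 ok · (5,4)% 2/4 ok · (5,5)@ 2/3 ok
Row 6: (6,0)% 2/2 ok · (6,1)% 3/3 ok · (6,2)% 4/4 ok · (6,3)% 3/3 ok
All meet the threshold, so the configuration is stable.

Yes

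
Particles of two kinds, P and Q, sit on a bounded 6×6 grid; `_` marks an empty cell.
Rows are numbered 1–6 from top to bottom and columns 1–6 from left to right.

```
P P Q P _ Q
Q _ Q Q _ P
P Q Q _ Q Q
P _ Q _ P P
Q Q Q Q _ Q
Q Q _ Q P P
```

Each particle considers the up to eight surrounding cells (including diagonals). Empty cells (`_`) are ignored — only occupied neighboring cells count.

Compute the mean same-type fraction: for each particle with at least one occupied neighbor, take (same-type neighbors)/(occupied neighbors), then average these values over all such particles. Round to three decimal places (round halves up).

(1,1)P 1/2
(1,2)P 1/4
(1,3)Q 2/4
(1,4)P 0/3
(1,6)Q 0/1
(2,1)Q 1/4
(2,3)Q 4/6
(2,4)Q 4/5
(2,6)P 0/3
(3,1)P 1/3
(3,2)Q 4/6
(3,3)Q 4/4
(3,5)Q 2/5
(3,6)Q 1/4
(4,1)P 1/4
(4,3)Q 5/5
(4,5)P 1/5
(4,6)P 1/4
(5,1)Q 3/4
(5,2)Q 5/6
(5,3)Q 5/5
(5,4)Q 3/5
(5,6)Q 0/4
(6,1)Q 3/3
(6,2)Q 4/4
(6,4)Q 2/3
(6,5)P 1/4
(6,6)P 1/2
Sum over 28 particles: 1/2 + 1/4 + 2/4 + 0/3 + 0/1 + 1/4 + 4/6 + 4/5 + 0/3 + 1/3 + 4/6 + 4/4 + 2/5 + 1/4 + 1/4 + 5/5 + 1/5 + 1/4 + 3/4 + 5/6 + 5/5 + 3/5 + 0/4 + 3/3 + 4/4 + 2/3 + 1/4 + 1/2 = 167/12; mean = 167/12 ÷ 28 = 167/336 = 0.497023… → 0.497.

0.497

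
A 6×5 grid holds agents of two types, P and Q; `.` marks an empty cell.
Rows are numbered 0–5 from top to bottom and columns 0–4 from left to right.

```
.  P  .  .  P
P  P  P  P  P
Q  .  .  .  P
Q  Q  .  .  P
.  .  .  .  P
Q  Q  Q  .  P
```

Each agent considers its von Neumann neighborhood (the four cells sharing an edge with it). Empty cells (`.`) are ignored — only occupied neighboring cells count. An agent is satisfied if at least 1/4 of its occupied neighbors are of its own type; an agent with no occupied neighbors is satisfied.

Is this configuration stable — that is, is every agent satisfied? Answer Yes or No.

(0,1)P 1/1 ✓
(0,4)P 1/1 ✓
(1,0)P 1/2 ✓
(1,1)P 3/3 ✓
(1,2)P 2/2 ✓
(1,3)P 2/2 ✓
(1,4)P 3/3 ✓
(2,0)Q 1/2 ✓
(2,4)P 2/2 ✓
(3,0)Q 2/2 ✓
(3,1)Q 1/1 ✓
(3,4)P 2/2 ✓
(4,4)P 2/2 ✓
(5,0)Q 1/1 ✓
(5,1)Q 2/2 ✓
(5,2)Q 1/1 ✓
(5,4)P 1/1 ✓
All meet the threshold, so the configuration is stable.

Yes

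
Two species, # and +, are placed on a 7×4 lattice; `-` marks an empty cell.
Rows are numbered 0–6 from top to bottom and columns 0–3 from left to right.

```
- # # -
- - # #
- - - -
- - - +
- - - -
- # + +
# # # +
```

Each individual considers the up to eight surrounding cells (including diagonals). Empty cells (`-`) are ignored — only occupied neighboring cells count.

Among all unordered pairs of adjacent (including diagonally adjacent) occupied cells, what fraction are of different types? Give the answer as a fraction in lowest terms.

Scan each occupied cell's neighbors to the right and below (and the two forward diagonals) so each pair is counted once.
Row 0: #(0,1)–#(0,2)= #(0,1)–#(1,2)= #(0,2)–#(1,2)= #(0,2)–#(1,3)=  → 0/4 unlike.
Row 1: #(1,2)–#(1,3)=  → 0/1 unlike.
Row 5: #(5,1)–+(5,2)≠ #(5,1)–#(6,1)= #(5,1)–#(6,2)= #(5,1)–#(6,0)= +(5,2)–+(5,3)= +(5,2)–#(6,2)≠ +(5,2)–+(6,3)= +(5,2)–#(6,1)≠ +(5,3)–+(6,3)= +(5,3)–#(6,2)≠  → 4/10 unlike.
Row 6: #(6,0)–#(6,1)= #(6,1)–#(6,2)= #(6,2)–+(6,3)≠  → 1/3 unlike.
Total adjacent occupied pairs: 18; unlike-type pairs: 5.
5/18 is already in lowest terms.

5/18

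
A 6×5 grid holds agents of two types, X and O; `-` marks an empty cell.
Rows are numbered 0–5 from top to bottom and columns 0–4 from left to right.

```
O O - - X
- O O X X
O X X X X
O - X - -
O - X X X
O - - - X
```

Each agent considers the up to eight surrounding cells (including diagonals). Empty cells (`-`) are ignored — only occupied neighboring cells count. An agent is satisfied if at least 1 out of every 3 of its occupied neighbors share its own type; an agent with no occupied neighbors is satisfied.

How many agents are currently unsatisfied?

0

Row 0: (0,0)O 2/2 satisfied · (0,1)O 3/3 satisfied · (0,4)X 2/2 satisfied
Row 1: (1,1)O 4/6 satisfied · (1,2)O 2/6 satisfied · (1,3)X 5/6 satisfied · (1,4)X 4/4 satisfied
Row 2: (2,0)O 2/3 satisfied · (2,1)X 2/6 satisfied · (2,2)X 4/6 satisfied · (2,3)X 5/6 satisfied · (2,4)X 3/3 satisfied
Row 3: (3,0)O 2/3 satisfied · (3,2)X 5/5 satisfied
Row 4: (4,0)O 2/2 satisfied · (4,2)X 2/2 satisfied · (4,3)X 4/4 satisfied · (4,4)X 2/2 satisfied
Row 5: (5,0)O 1/1 satisfied · (5,4)X 2/2 satisfied
Every one meets the threshold.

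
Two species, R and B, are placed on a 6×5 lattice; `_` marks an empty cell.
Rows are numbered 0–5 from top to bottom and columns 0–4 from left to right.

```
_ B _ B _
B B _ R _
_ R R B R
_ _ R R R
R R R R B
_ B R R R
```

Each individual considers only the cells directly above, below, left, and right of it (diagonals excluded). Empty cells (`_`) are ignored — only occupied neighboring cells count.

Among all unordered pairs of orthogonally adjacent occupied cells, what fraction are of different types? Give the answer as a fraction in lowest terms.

11/27

Scan each occupied cell's neighbors to the right and below so each pair is counted once.
From row 0: 1 unlike of 2 pairs (running 1/2).
From row 1: 2 unlike of 3 pairs (running 3/5).
From row 2: 3 unlike of 6 pairs (running 6/11).
From row 3: 1 unlike of 5 pairs (running 7/16).
From row 4: 3 unlike of 8 pairs (running 10/24).
From row 5: 1 unlike of 3 pairs (running 11/27).
Total adjacent occupied pairs: 27; unlike-type pairs: 11.
11/27 is already in lowest terms.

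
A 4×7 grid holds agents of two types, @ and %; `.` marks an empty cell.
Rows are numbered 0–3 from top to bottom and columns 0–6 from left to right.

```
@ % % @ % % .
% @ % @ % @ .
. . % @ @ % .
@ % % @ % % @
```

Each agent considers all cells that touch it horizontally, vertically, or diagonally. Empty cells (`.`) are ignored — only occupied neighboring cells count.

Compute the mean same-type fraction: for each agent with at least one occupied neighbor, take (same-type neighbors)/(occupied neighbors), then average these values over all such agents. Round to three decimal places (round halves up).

0.380

Row 0: (0,0)@ 1/3 · (0,1)% 3/5 · (0,2)% 2/5 · (0,3)@ 1/5 · (0,4)% 2/5 · (0,5)% 2/3
Row 1: (1,0)% 1/3 · (1,1)@ 1/6 · (1,2)% 3/7 · (1,3)@ 3/8 · (1,4)% 3/8 · (1,5)@ 1/5
Row 2: (2,2)% 3/7 · (2,3)@ 3/8 · (2,4)@ 4/8 · (2,5)% 3/6
Row 3: (3,0)@ 0/1 · (3,1)% 2/3 · (3,2)% 2/4 · (3,3)@ 2/5 · (3,4)% 2/5 · (3,5)% 2/4 · (3,6)@ 0/2
Sum over 23 agents: 1/3 + 3/5 + 2/5 + 1/5 + 2/5 + 2/3 + 1/3 + 1/6 + 3/7 + 3/8 + 3/8 + 1/5 + 3/7 + 3/8 + 4/8 + 3/6 + 0/1 + 2/3 + 2/4 + 2/5 + 2/5 + 2/4 + 0/2 = 7349/840; mean = 7349/840 ÷ 23 = 7349/19320 = 0.380383… → 0.380.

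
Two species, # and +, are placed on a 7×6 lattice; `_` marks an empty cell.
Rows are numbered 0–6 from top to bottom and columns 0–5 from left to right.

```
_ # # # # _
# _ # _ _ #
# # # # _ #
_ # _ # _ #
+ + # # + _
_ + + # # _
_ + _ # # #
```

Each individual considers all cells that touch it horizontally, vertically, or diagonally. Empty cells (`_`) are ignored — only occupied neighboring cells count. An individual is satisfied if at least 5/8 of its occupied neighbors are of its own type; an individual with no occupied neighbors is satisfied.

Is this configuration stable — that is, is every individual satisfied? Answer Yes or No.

Row 0: (0,1)# 3/3 ok · (0,2)# 3/3 ok · (0,3)# 3/3 ok · (0,4)# 2/2 ok
Row 1: (1,0)# 3/3 ok · (1,2)# 6/6 ok · (1,5)# 2/2 ok
Row 2: (2,0)# 3/3 ok · (2,1)# 5/5 ok · (2,2)# 5/5 ok · (2,3)# 3/3 ok · (2,5)# 2/2 ok
Row 3: (3,1)# 4/6 ok · (3,3)# 4/5 ok · (3,5)# 1/2 unhappy
Row 4: (4,0)+ 2/3 ok · (4,1)+ 3/5 unhappy · (4,2)# 4/7 unhappy · (4,3)# 4/6 ok · (4,4)+ 0/5 unhappy
Row 5: (5,1)+ 4/5 ok · (5,2)+ 3/7 unhappy · (5,3)# 5/7 ok · (5,4)# 5/6 ok
Row 6: (6,1)+ 2/2 ok · (6,3)# 3/4 ok · (6,4)# 4/4 ok · (6,5)# 2/2 ok
For instance (3,5) has only 1/2 same-type neighbors, below 5/8.

No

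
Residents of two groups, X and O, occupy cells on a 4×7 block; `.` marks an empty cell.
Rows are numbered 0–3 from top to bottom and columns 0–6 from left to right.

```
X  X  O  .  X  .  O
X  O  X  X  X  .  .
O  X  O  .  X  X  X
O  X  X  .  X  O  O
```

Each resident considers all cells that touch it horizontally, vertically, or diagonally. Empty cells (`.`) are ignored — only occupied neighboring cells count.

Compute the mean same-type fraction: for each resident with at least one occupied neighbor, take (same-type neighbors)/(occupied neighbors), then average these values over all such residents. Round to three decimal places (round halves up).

0.530

(0,0)X 2/3
(0,1)X 3/5
(0,2)O 1/4
(0,4)X 2/2
(0,6)O — no occupied neighbors
(1,0)X 3/5
(1,1)O 3/8
(1,2)X 3/6
(1,3)X 4/6
(1,4)X 4/4
(2,0)O 2/5
(2,1)X 4/8
(2,2)O 1/6
(2,4)X 4/5
(2,5)X 4/6
(2,6)X 1/3
(3,0)O 1/3
(3,1)X 2/5
(3,2)X 2/3
(3,4)X 2/3
(3,5)O 1/5
(3,6)O 1/3
Sum over 21 residents: 2/3 + 3/5 + 1/4 + 2/2 + 3/5 + 3/8 + 3/6 + 4/6 + 4/4 + 2/5 + 4/8 + 1/6 + 4/5 + 4/6 + 1/3 + 1/3 + 2/5 + 2/3 + 2/3 + 1/5 + 1/3 = 89/8; mean = 89/8 ÷ 21 = 89/168 = 0.529761… → 0.530.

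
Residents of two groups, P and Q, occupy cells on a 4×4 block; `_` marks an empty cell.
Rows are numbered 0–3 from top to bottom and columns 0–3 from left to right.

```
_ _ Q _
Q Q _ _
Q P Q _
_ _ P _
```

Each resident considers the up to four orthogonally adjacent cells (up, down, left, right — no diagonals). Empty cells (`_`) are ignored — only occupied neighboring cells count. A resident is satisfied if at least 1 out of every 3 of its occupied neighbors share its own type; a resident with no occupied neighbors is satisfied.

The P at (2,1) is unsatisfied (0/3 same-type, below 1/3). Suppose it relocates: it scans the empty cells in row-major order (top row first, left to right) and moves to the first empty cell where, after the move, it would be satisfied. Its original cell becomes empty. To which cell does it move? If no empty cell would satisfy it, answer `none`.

Vacating (2,1). Empty cells in order:
  (0,0): 0/1 same-type → still unsatisfied.
  (0,1): 0/2 same-type → still unsatisfied.
  (0,3): 0/1 same-type → still unsatisfied.
  (1,2): 0/3 same-type → still unsatisfied.
  (1,3): 0/0 same-type → satisfied — stop here.

(1,3)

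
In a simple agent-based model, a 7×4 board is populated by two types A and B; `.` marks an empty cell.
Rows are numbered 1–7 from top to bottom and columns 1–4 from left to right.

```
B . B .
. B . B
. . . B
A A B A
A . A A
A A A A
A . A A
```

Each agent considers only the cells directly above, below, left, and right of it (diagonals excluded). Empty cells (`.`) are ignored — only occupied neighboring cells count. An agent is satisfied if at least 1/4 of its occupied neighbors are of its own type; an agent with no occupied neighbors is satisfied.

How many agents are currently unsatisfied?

1

Row 1: (1,1)B 0/0 ok · (1,3)B 0/0 ok
Row 2: (2,2)B 0/0 ok · (2,4)B 1/1 ok
Row 3: (3,4)B 1/2 ok
Row 4: (4,1)A 2/2 ok · (4,2)A 1/2 ok · (4,3)B 0/3 unhappy · (4,4)A 1/3 ok
Row 5: (5,1)A 2/2 ok · (5,3)A 2/3 ok · (5,4)A 3/3 ok
Row 6: (6,1)A 3/3 ok · (6,2)A 2/2 ok · (6,3)A 4/4 ok · (6,4)A 3/3 ok
Row 7: (7,1)A 1/1 ok · (7,3)A 2/2 ok · (7,4)A 2/2 ok
Unsatisfied: (4,3) — 1 in total.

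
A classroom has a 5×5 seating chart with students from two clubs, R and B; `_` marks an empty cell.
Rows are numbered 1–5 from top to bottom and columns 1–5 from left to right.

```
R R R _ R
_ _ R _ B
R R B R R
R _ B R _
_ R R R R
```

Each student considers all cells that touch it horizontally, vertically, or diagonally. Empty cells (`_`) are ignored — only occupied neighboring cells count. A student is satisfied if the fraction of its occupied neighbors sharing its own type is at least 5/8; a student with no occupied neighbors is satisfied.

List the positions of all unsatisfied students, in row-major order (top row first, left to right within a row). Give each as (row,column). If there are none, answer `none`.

(1,1)R 1/1 satisfied
(1,2)R 3/3 satisfied
(1,3)R 2/2 satisfied
(1,5)R 0/1 not
(2,3)R 4/5 satisfied
(2,5)B 0/3 not
(3,1)R 2/2 satisfied
(3,2)R 3/5 not
(3,3)B 1/5 not
(3,4)R 3/6 not
(3,5)R 2/3 satisfied
(4,1)R 3/3 satisfied
(4,3)B 1/7 not
(4,4)R 5/7 satisfied
(5,2)R 2/3 satisfied
(5,3)R 3/4 satisfied
(5,4)R 3/4 satisfied
(5,5)R 2/2 satisfied

(1,5), (2,5), (3,2), (3,3), (3,4), (4,3)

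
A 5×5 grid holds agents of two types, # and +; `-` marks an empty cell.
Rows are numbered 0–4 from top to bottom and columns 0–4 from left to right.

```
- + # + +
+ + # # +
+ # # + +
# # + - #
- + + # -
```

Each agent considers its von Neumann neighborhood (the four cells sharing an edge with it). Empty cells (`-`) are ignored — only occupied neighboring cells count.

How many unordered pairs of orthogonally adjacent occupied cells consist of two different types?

Scan each occupied cell's neighbors to the right and below so each pair is counted once.
From row 0: 3 unlike of 7 pairs (running 3/7).
From row 1: 4 unlike of 9 pairs (running 7/16).
From row 2: 5 unlike of 8 pairs (running 12/24).
From row 3: 2 unlike of 4 pairs (running 14/28).
From row 4: 1 unlike of 2 pairs (running 15/30).
Total adjacent occupied pairs: 30; unlike-type pairs: 15.

15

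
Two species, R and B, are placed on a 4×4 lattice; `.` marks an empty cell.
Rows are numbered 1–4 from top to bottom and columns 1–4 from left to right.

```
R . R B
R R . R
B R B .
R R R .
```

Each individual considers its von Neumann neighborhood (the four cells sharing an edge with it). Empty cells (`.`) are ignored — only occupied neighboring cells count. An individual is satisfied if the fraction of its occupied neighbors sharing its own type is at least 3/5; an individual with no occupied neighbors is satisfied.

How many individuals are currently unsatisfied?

8

Row 1: (1,1)R 1/1 satisfied · (1,3)R 0/1 not · (1,4)B 0/2 not
Row 2: (2,1)R 2/3 satisfied · (2,2)R 2/2 satisfied · (2,4)R 0/1 not
Row 3: (3,1)B 0/3 not · (3,2)R 2/4 not · (3,3)B 0/2 not
Row 4: (4,1)R 1/2 not · (4,2)R 3/3 satisfied · (4,3)R 1/2 not
Unsatisfied: (1,3), (1,4), (2,4), (3,1), (3,2), (3,3), (4,1), (4,3) — 8 in total.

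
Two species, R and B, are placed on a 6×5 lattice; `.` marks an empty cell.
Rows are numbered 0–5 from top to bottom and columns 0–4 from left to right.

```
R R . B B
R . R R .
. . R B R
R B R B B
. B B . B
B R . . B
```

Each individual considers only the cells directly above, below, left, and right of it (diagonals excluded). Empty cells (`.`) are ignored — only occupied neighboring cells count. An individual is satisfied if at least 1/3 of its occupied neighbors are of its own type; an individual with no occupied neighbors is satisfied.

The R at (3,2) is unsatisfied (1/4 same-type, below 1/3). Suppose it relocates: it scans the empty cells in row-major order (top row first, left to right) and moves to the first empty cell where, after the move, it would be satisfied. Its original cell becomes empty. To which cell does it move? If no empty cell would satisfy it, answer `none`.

(0,2)

Vacating (3,2). Empty cells in order:
  (0,2): 2/3 same-type → satisfied — stop here.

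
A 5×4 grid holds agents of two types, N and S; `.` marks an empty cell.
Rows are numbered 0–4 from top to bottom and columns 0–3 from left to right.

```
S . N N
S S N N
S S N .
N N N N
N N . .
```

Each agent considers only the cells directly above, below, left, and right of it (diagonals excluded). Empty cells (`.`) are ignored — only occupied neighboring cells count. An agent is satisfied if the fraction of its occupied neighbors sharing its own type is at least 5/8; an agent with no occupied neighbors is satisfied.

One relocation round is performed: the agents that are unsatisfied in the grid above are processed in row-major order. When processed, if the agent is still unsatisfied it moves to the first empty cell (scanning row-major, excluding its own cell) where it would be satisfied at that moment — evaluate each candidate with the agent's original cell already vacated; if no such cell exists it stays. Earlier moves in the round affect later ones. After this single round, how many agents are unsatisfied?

1

Initially unsatisfied (in order): (2,1).
  (2,1) → (0,1).
Resulting grid:
S S N N
S S N N
S . N .
N N N N
N N . .
Unsatisfied now: (2,0).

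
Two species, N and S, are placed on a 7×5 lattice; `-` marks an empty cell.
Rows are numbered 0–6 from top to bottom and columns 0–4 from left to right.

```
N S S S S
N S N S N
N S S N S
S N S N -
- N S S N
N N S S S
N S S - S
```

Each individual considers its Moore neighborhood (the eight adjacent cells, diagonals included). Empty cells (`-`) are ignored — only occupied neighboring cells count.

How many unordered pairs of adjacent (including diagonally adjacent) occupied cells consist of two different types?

Scan each occupied cell's neighbors to the right and below (and the two forward diagonals) so each pair is counted once.
Row 0: N(0,0)–S(0,1)≠ N(0,0)–N(1,0)= N(0,0)–S(1,1)≠ S(0,1)–S(0,2)= S(0,1)–S(1,1)= S(0,1)–N(1,2)≠ S(0,1)–N(1,0)≠ S(0,2)–S(0,3)= S(0,2)–N(1,2)≠ S(0,2)–S(1,3)= S(0,2)–S(1,1)= S(0,3)–S(0,4)= S(0,3)–S(1,3)= S(0,3)–N(1,4)≠ S(0,3)–N(1,2)≠ S(0,4)–N(1,4)≠ S(0,4)–S(1,3)=  → 8/17 unlike.
Row 1: N(1,0)–S(1,1)≠ N(1,0)–N(2,0)= N(1,0)–S(2,1)≠ S(1,1)–N(1,2)≠ S(1,1)–S(2,1)= S(1,1)–S(2,2)= S(1,1)–N(2,0)≠ N(1,2)–S(1,3)≠ N(1,2)–S(2,2)≠ N(1,2)–N(2,3)= N(1,2)–S(2,1)≠ S(1,3)–N(1,4)≠ S(1,3)–N(2,3)≠ S(1,3)–S(2,4)= S(1,3)–S(2,2)= N(1,4)–S(2,4)≠ N(1,4)–N(2,3)=  → 10/17 unlike.
Row 2: N(2,0)–S(2,1)≠ N(2,0)–S(3,0)≠ N(2,0)–N(3,1)= S(2,1)–S(2,2)= S(2,1)–N(3,1)≠ S(2,1)–S(3,2)= S(2,1)–S(3,0)= S(2,2)–N(2,3)≠ S(2,2)–S(3,2)= S(2,2)–N(3,3)≠ S(2,2)–N(3,1)≠ N(2,3)–S(2,4)≠ N(2,3)–N(3,3)= N(2,3)–S(3,2)≠ S(2,4)–N(3,3)≠  → 9/15 unlike.
Row 3: S(3,0)–N(3,1)≠ S(3,0)–N(4,1)≠ N(3,1)–S(3,2)≠ N(3,1)–N(4,1)= N(3,1)–S(4,2)≠ S(3,2)–N(3,3)≠ S(3,2)–S(4,2)= S(3,2)–S(4,3)= S(3,2)–N(4,1)≠ N(3,3)–S(4,3)≠ N(3,3)–N(4,4)= N(3,3)–S(4,2)≠  → 8/12 unlike.
Row 4: N(4,1)–S(4,2)≠ N(4,1)–N(5,1)= N(4,1)–S(5,2)≠ N(4,1)–N(5,0)= S(4,2)–S(4,3)= S(4,2)–S(5,2)= S(4,2)–S(5,3)= S(4,2)–N(5,1)≠ S(4,3)–N(4,4)≠ S(4,3)–S(5,3)= S(4,3)–S(5,4)= S(4,3)–S(5,2)= N(4,4)–S(5,4)≠ N(4,4)–S(5,3)≠  → 6/14 unlike.
Row 5: N(5,0)–N(5,1)= N(5,0)–N(6,0)= N(5,0)–S(6,1)≠ N(5,1)–S(5,2)≠ N(5,1)–S(6,1)≠ N(5,1)–S(6,2)≠ N(5,1)–N(6,0)= S(5,2)–S(5,3)= S(5,2)–S(6,2)= S(5,2)–S(6,1)= S(5,3)–S(5,4)= S(5,3)–S(6,4)= S(5,3)–S(6,2)= S(5,4)–S(6,4)=  → 4/14 unlike.
Row 6: N(6,0)–S(6,1)≠ S(6,1)–S(6,2)=  → 1/2 unlike.
Total adjacent occupied pairs: 91; unlike-type pairs: 46.

46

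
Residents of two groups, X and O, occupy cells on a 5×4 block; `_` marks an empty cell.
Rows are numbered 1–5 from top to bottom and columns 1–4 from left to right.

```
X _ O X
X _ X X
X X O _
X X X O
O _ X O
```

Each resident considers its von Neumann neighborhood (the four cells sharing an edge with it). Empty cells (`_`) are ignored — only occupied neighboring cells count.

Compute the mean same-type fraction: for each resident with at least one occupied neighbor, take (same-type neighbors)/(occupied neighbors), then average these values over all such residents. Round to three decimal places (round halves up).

(1,1)X 1/1
(1,3)O 0/2
(1,4)X 1/2
(2,1)X 2/2
(2,3)X 1/3
(2,4)X 2/2
(3,1)X 3/3
(3,2)X 2/3
(3,3)O 0/3
(4,1)X 2/3
(4,2)X 3/3
(4,3)X 2/4
(4,4)O 1/2
(5,1)O 0/1
(5,3)X 1/2
(5,4)O 1/2
Sum over 16 residents: 1/1 + 0/2 + 1/2 + 2/2 + 1/3 + 2/2 + 3/3 + 2/3 + 0/3 + 2/3 + 3/3 + 2/4 + 1/2 + 0/1 + 1/2 + 1/2 = 55/6; mean = 55/6 ÷ 16 = 55/96 = 0.572916… → 0.573.

0.573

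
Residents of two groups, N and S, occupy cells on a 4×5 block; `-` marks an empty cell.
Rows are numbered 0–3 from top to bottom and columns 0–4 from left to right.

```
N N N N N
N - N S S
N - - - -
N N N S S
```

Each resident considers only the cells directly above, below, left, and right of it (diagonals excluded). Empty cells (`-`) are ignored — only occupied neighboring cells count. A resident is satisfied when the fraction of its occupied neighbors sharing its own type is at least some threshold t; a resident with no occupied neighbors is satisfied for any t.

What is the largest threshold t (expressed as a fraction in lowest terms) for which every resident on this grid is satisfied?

(0,0)N 2/2
(0,1)N 2/2
(0,2)N 3/3
(0,3)N 2/3
(0,4)N 1/2
(1,0)N 2/2
(1,2)N 1/2
(1,3)S 1/3
(1,4)S 1/2
(2,0)N 2/2
(3,0)N 2/2
(3,1)N 2/2
(3,2)N 1/2
(3,3)S 1/2
(3,4)S 1/1
The smallest same-type fraction is 1/3 at (1,3), which reduces to 1/3. Any threshold above that leaves this resident unsatisfied.

1/3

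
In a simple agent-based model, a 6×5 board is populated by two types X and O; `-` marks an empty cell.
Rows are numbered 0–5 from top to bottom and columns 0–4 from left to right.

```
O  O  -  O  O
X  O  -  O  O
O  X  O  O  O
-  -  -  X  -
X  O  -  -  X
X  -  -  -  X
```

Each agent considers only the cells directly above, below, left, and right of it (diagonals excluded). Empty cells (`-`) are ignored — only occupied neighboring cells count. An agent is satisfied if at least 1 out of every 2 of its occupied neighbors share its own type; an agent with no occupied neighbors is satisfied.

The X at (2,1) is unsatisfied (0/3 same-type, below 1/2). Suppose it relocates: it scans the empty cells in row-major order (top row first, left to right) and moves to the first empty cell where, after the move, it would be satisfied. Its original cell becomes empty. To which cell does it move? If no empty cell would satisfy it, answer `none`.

Vacating (2,1). Empty cells in order:
  (0,2): 0/2 same-type → still unsatisfied.
  (1,2): 0/3 same-type → still unsatisfied.
  (3,0): 1/2 same-type → satisfied — stop here.

(3,0)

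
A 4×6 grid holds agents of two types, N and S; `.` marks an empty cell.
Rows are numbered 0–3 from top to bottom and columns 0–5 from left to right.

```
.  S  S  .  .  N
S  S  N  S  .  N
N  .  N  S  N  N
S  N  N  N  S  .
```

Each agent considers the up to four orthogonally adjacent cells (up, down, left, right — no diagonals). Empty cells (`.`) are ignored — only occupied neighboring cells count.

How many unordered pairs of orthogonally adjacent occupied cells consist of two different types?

Scan each occupied cell's neighbors to the right and below so each pair is counted once.
Row 0: S(0,1)–S(0,2)= S(0,1)–S(1,1)= S(0,2)–N(1,2)≠ N(0,5)–N(1,5)=  → 1/4 unlike.
Row 1: S(1,0)–S(1,1)= S(1,0)–N(2,0)≠ S(1,1)–N(1,2)≠ N(1,2)–S(1,3)≠ N(1,2)–N(2,2)= S(1,3)–S(2,3)= N(1,5)–N(2,5)=  → 3/7 unlike.
Row 2: N(2,0)–S(3,0)≠ N(2,2)–S(2,3)≠ N(2,2)–N(3,2)= S(2,3)–N(2,4)≠ S(2,3)–N(3,3)≠ N(2,4)–N(2,5)= N(2,4)–S(3,4)≠  → 5/7 unlike.
Row 3: S(3,0)–N(3,1)≠ N(3,1)–N(3,2)= N(3,2)–N(3,3)= N(3,3)–S(3,4)≠  → 2/4 unlike.
Total adjacent occupied pairs: 22; unlike-type pairs: 11.

11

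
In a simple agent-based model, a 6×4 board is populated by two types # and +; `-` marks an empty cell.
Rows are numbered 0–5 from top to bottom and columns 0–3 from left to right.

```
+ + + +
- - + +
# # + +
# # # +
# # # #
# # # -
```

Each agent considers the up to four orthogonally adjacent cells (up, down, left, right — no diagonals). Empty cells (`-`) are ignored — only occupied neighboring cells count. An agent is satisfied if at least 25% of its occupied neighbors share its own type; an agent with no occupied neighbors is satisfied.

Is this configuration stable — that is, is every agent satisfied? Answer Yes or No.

Row 0: (0,0)+ 1/1 ok · (0,1)+ 2/2 ok · (0,2)+ 3/3 ok · (0,3)+ 2/2 ok
Row 1: (1,2)+ 3/3 ok · (1,3)+ 3/3 ok
Row 2: (2,0)# 2/2 ok · (2,1)# 2/3 ok · (2,2)+ 2/4 ok · (2,3)+ 3/3 ok
Row 3: (3,0)# 3/3 ok · (3,1)# 4/4 ok · (3,2)# 2/4 ok · (3,3)+ 1/3 ok
Row 4: (4,0)# 3/3 ok · (4,1)# 4/4 ok · (4,2)# 4/4 ok · (4,3)# 1/2 ok
Row 5: (5,0)# 2/2 ok · (5,1)# 3/3 ok · (5,2)# 2/2 ok
All meet the threshold, so the configuration is stable.

Yes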